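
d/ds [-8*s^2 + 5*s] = 5 - 16*s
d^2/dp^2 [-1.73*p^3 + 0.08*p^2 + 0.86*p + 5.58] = 0.16 - 10.38*p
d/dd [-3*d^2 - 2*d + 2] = -6*d - 2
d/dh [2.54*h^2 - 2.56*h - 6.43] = 5.08*h - 2.56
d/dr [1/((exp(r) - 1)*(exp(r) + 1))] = -2*exp(2*r)/(exp(4*r) - 2*exp(2*r) + 1)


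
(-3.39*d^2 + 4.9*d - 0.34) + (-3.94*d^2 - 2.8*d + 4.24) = -7.33*d^2 + 2.1*d + 3.9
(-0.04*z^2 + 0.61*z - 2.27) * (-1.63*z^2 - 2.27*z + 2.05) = 0.0652*z^4 - 0.9035*z^3 + 2.2334*z^2 + 6.4034*z - 4.6535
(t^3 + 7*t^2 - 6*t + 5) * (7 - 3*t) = -3*t^4 - 14*t^3 + 67*t^2 - 57*t + 35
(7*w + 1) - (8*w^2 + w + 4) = -8*w^2 + 6*w - 3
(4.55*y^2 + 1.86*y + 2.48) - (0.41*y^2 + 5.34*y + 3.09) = 4.14*y^2 - 3.48*y - 0.61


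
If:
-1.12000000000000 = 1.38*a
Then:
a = -0.81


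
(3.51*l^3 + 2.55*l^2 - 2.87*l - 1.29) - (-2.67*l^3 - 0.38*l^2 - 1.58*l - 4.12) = 6.18*l^3 + 2.93*l^2 - 1.29*l + 2.83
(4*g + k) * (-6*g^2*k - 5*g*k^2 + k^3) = -24*g^3*k - 26*g^2*k^2 - g*k^3 + k^4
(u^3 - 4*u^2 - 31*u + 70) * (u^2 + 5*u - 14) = u^5 + u^4 - 65*u^3 - 29*u^2 + 784*u - 980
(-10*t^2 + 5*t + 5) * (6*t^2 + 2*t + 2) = -60*t^4 + 10*t^3 + 20*t^2 + 20*t + 10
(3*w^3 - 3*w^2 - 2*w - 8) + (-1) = 3*w^3 - 3*w^2 - 2*w - 9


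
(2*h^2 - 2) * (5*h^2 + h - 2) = 10*h^4 + 2*h^3 - 14*h^2 - 2*h + 4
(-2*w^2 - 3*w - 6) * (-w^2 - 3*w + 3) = 2*w^4 + 9*w^3 + 9*w^2 + 9*w - 18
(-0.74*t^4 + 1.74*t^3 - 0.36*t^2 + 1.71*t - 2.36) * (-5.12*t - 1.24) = 3.7888*t^5 - 7.9912*t^4 - 0.3144*t^3 - 8.3088*t^2 + 9.9628*t + 2.9264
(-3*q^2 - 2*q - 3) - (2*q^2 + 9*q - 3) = -5*q^2 - 11*q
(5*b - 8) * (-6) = 48 - 30*b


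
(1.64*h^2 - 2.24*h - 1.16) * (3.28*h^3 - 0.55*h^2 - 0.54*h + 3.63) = 5.3792*h^5 - 8.2492*h^4 - 3.4584*h^3 + 7.8008*h^2 - 7.5048*h - 4.2108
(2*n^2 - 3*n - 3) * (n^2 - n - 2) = 2*n^4 - 5*n^3 - 4*n^2 + 9*n + 6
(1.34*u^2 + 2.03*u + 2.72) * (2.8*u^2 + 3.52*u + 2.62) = 3.752*u^4 + 10.4008*u^3 + 18.2724*u^2 + 14.893*u + 7.1264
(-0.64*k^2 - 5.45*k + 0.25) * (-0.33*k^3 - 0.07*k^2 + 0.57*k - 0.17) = 0.2112*k^5 + 1.8433*k^4 - 0.0657999999999999*k^3 - 3.0152*k^2 + 1.069*k - 0.0425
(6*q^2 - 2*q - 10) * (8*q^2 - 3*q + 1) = 48*q^4 - 34*q^3 - 68*q^2 + 28*q - 10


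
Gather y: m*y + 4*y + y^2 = y^2 + y*(m + 4)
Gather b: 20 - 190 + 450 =280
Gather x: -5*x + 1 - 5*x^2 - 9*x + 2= -5*x^2 - 14*x + 3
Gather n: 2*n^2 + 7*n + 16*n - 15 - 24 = 2*n^2 + 23*n - 39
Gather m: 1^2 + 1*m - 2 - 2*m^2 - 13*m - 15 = -2*m^2 - 12*m - 16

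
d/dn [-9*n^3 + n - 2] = 1 - 27*n^2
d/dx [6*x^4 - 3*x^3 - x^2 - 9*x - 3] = 24*x^3 - 9*x^2 - 2*x - 9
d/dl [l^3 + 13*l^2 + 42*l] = 3*l^2 + 26*l + 42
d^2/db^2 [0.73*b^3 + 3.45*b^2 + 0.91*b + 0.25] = 4.38*b + 6.9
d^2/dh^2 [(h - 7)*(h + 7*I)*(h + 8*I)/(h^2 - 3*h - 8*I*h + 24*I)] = (h^3*(-504 - 184*I) + h^2*(5664 + 576*I) + h*(-25632 - 10752*I) + 1568 + 33792*I)/(h^6 + h^5*(-9 - 24*I) + h^4*(-165 + 216*I) + h^3*(1701 - 136*I) + h^2*(-5184 - 3960*I) + h*(5184 + 13824*I) - 13824*I)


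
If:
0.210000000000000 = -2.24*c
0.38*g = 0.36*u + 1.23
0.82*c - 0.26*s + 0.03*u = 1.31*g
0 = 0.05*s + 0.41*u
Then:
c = -0.09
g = 7.68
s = -38.44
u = 4.69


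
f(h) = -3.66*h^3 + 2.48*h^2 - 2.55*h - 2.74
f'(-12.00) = -1643.19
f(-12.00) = 6709.46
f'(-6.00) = -427.59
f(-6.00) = 892.40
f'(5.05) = -257.52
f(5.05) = -423.73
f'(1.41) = -17.39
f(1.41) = -11.66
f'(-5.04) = -306.46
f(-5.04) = 541.68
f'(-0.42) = -6.57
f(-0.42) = -0.96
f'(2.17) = -43.49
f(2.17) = -33.99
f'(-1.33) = -28.57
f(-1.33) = 13.65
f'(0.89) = -6.83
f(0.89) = -5.63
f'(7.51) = -584.57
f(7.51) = -1432.27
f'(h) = -10.98*h^2 + 4.96*h - 2.55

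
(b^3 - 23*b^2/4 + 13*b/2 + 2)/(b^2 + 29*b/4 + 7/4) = (b^2 - 6*b + 8)/(b + 7)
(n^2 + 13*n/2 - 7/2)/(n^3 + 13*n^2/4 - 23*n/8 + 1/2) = 4*(n + 7)/(4*n^2 + 15*n - 4)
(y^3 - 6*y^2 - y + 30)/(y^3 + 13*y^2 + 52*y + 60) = (y^2 - 8*y + 15)/(y^2 + 11*y + 30)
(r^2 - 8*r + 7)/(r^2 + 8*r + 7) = (r^2 - 8*r + 7)/(r^2 + 8*r + 7)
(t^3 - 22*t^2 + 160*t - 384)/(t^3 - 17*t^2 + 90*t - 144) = (t - 8)/(t - 3)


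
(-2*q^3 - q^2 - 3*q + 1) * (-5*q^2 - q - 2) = 10*q^5 + 7*q^4 + 20*q^3 + 5*q - 2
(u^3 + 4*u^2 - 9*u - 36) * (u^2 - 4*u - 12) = u^5 - 37*u^3 - 48*u^2 + 252*u + 432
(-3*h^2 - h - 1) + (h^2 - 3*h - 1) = -2*h^2 - 4*h - 2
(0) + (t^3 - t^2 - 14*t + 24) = t^3 - t^2 - 14*t + 24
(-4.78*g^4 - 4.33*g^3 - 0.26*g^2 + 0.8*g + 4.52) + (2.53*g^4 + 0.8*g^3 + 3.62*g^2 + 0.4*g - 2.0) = -2.25*g^4 - 3.53*g^3 + 3.36*g^2 + 1.2*g + 2.52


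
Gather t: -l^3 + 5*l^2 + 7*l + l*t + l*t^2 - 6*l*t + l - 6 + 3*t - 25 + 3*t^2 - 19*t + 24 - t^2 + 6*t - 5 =-l^3 + 5*l^2 + 8*l + t^2*(l + 2) + t*(-5*l - 10) - 12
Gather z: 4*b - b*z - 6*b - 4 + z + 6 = -2*b + z*(1 - b) + 2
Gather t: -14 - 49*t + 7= -49*t - 7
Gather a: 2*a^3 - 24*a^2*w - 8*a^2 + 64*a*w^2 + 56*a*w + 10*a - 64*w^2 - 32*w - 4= 2*a^3 + a^2*(-24*w - 8) + a*(64*w^2 + 56*w + 10) - 64*w^2 - 32*w - 4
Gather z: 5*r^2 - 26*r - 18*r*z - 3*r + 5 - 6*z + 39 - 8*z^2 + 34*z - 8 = 5*r^2 - 29*r - 8*z^2 + z*(28 - 18*r) + 36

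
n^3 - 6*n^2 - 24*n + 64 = (n - 8)*(n - 2)*(n + 4)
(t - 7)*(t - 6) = t^2 - 13*t + 42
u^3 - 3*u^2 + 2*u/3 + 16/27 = (u - 8/3)*(u - 2/3)*(u + 1/3)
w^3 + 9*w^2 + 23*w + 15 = (w + 1)*(w + 3)*(w + 5)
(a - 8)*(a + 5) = a^2 - 3*a - 40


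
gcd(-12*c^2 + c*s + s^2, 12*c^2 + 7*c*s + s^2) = 4*c + s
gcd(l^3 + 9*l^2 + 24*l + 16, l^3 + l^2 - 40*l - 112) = l^2 + 8*l + 16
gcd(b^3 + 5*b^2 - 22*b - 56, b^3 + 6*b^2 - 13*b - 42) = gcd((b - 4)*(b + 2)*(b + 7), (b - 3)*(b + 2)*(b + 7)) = b^2 + 9*b + 14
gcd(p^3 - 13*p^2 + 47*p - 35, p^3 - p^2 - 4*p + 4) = p - 1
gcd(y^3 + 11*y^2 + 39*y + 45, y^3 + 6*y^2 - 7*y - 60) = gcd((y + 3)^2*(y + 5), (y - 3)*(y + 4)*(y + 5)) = y + 5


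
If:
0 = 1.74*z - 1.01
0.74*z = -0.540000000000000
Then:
No Solution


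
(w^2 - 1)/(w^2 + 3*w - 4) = (w + 1)/(w + 4)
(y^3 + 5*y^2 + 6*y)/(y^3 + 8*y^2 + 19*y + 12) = y*(y + 2)/(y^2 + 5*y + 4)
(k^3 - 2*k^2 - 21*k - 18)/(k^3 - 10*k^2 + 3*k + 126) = (k + 1)/(k - 7)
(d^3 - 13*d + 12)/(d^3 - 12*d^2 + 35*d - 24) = (d + 4)/(d - 8)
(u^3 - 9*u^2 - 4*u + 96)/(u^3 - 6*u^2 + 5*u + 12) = (u^2 - 5*u - 24)/(u^2 - 2*u - 3)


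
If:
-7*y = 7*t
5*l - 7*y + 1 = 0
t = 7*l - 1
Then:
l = 1/9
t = -2/9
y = 2/9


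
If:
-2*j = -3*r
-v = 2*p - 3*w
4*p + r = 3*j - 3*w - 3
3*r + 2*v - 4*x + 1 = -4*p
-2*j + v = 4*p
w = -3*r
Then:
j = 9/41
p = -12/41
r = 6/41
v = -30/41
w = -18/41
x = -49/164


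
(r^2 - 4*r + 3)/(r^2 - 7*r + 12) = (r - 1)/(r - 4)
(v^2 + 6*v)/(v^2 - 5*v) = (v + 6)/(v - 5)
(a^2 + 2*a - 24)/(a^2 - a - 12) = (a + 6)/(a + 3)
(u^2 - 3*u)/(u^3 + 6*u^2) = (u - 3)/(u*(u + 6))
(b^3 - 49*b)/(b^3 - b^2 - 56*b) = (b - 7)/(b - 8)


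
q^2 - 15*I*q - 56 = (q - 8*I)*(q - 7*I)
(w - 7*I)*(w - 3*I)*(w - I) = w^3 - 11*I*w^2 - 31*w + 21*I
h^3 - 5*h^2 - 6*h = h*(h - 6)*(h + 1)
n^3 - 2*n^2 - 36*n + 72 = (n - 6)*(n - 2)*(n + 6)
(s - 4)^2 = s^2 - 8*s + 16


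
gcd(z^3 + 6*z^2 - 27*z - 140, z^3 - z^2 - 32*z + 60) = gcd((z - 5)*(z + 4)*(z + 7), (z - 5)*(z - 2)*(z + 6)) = z - 5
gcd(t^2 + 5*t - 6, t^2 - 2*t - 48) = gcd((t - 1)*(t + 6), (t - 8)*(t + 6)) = t + 6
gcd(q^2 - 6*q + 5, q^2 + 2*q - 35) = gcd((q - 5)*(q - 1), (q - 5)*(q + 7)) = q - 5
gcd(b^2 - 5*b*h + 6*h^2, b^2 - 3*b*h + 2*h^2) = b - 2*h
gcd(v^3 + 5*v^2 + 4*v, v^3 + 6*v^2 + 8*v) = v^2 + 4*v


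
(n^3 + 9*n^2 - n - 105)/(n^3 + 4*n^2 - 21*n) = (n + 5)/n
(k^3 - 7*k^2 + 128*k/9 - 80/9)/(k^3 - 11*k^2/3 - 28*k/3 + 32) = (9*k^2 - 27*k + 20)/(3*(3*k^2 + k - 24))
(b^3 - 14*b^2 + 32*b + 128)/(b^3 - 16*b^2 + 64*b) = (b + 2)/b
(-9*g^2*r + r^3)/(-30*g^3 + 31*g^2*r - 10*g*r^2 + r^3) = r*(3*g + r)/(10*g^2 - 7*g*r + r^2)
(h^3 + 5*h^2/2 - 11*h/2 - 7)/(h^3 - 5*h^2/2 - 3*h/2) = (-2*h^3 - 5*h^2 + 11*h + 14)/(h*(-2*h^2 + 5*h + 3))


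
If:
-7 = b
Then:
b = -7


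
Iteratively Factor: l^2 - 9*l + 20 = (l - 5)*(l - 4)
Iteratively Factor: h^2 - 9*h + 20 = (h - 5)*(h - 4)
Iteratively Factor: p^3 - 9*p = (p - 3)*(p^2 + 3*p) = p*(p - 3)*(p + 3)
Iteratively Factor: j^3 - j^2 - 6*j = (j + 2)*(j^2 - 3*j) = (j - 3)*(j + 2)*(j)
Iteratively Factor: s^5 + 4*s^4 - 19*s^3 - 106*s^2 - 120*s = (s - 5)*(s^4 + 9*s^3 + 26*s^2 + 24*s) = (s - 5)*(s + 3)*(s^3 + 6*s^2 + 8*s) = (s - 5)*(s + 3)*(s + 4)*(s^2 + 2*s) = (s - 5)*(s + 2)*(s + 3)*(s + 4)*(s)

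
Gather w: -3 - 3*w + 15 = 12 - 3*w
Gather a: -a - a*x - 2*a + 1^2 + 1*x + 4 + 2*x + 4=a*(-x - 3) + 3*x + 9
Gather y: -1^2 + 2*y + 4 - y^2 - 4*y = -y^2 - 2*y + 3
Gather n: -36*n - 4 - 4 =-36*n - 8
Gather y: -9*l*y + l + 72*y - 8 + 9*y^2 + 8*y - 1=l + 9*y^2 + y*(80 - 9*l) - 9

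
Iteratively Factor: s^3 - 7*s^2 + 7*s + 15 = (s + 1)*(s^2 - 8*s + 15) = (s - 3)*(s + 1)*(s - 5)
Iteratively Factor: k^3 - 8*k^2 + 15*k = (k)*(k^2 - 8*k + 15) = k*(k - 3)*(k - 5)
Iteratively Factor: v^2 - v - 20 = (v - 5)*(v + 4)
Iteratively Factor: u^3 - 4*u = (u + 2)*(u^2 - 2*u) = (u - 2)*(u + 2)*(u)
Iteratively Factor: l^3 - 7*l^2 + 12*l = (l)*(l^2 - 7*l + 12) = l*(l - 4)*(l - 3)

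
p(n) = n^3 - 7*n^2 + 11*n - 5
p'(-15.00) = 896.00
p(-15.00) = -5120.00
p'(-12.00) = 611.00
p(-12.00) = -2873.00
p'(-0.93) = 26.61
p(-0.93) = -22.09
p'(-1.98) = 50.48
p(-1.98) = -61.99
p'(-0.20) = 13.92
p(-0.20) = -7.49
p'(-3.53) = 97.80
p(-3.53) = -175.04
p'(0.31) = 6.95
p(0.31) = -2.23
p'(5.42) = 23.25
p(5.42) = 8.21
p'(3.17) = -3.23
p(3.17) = -8.62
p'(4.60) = 10.08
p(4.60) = -5.18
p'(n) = 3*n^2 - 14*n + 11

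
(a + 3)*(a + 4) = a^2 + 7*a + 12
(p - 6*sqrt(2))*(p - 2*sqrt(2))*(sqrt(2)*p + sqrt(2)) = sqrt(2)*p^3 - 16*p^2 + sqrt(2)*p^2 - 16*p + 24*sqrt(2)*p + 24*sqrt(2)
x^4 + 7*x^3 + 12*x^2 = x^2*(x + 3)*(x + 4)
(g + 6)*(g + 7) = g^2 + 13*g + 42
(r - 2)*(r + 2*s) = r^2 + 2*r*s - 2*r - 4*s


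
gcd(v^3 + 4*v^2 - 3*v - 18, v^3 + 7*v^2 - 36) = v^2 + v - 6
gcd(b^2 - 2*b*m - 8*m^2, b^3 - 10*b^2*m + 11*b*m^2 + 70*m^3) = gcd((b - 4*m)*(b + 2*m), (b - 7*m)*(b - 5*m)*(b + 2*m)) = b + 2*m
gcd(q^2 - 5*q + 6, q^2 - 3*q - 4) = 1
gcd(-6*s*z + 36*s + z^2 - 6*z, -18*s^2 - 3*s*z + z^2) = -6*s + z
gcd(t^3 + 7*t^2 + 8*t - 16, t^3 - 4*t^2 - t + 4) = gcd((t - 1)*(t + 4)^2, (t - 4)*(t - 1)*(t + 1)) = t - 1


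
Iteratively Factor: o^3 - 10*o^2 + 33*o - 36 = (o - 4)*(o^2 - 6*o + 9) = (o - 4)*(o - 3)*(o - 3)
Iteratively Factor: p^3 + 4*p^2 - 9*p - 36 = (p - 3)*(p^2 + 7*p + 12) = (p - 3)*(p + 3)*(p + 4)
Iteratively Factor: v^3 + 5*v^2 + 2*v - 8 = (v + 4)*(v^2 + v - 2) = (v + 2)*(v + 4)*(v - 1)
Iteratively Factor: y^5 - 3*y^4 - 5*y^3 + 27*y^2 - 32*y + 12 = (y - 2)*(y^4 - y^3 - 7*y^2 + 13*y - 6) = (y - 2)*(y - 1)*(y^3 - 7*y + 6) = (y - 2)*(y - 1)^2*(y^2 + y - 6) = (y - 2)^2*(y - 1)^2*(y + 3)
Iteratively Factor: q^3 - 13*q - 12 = (q + 1)*(q^2 - q - 12) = (q + 1)*(q + 3)*(q - 4)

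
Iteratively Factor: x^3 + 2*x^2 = (x + 2)*(x^2) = x*(x + 2)*(x)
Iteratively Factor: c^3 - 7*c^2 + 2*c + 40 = (c - 4)*(c^2 - 3*c - 10) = (c - 4)*(c + 2)*(c - 5)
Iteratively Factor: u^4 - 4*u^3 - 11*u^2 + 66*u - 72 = (u - 3)*(u^3 - u^2 - 14*u + 24) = (u - 3)^2*(u^2 + 2*u - 8) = (u - 3)^2*(u + 4)*(u - 2)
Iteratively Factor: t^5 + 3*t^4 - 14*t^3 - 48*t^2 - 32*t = (t + 2)*(t^4 + t^3 - 16*t^2 - 16*t) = (t + 1)*(t + 2)*(t^3 - 16*t) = t*(t + 1)*(t + 2)*(t^2 - 16) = t*(t + 1)*(t + 2)*(t + 4)*(t - 4)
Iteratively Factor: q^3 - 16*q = (q + 4)*(q^2 - 4*q) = (q - 4)*(q + 4)*(q)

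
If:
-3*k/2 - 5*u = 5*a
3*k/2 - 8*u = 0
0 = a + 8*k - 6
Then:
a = -234/601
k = 480/601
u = 90/601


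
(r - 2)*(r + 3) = r^2 + r - 6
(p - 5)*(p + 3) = p^2 - 2*p - 15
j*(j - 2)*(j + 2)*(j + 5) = j^4 + 5*j^3 - 4*j^2 - 20*j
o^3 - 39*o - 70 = (o - 7)*(o + 2)*(o + 5)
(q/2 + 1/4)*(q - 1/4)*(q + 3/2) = q^3/2 + 7*q^2/8 + q/8 - 3/32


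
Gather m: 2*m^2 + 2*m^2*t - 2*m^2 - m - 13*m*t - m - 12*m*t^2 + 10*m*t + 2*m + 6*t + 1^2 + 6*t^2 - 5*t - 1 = 2*m^2*t + m*(-12*t^2 - 3*t) + 6*t^2 + t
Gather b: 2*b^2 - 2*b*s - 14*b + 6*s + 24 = 2*b^2 + b*(-2*s - 14) + 6*s + 24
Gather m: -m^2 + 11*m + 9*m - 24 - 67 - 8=-m^2 + 20*m - 99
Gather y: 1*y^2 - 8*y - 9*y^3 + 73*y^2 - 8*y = -9*y^3 + 74*y^2 - 16*y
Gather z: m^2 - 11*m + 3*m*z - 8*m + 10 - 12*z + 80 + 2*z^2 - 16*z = m^2 - 19*m + 2*z^2 + z*(3*m - 28) + 90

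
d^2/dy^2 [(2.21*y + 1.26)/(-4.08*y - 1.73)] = -10.7508/(4.08*y + 1.73)^3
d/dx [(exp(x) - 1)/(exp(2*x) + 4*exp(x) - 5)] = -exp(x)/(exp(2*x) + 10*exp(x) + 25)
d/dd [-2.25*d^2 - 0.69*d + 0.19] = -4.5*d - 0.69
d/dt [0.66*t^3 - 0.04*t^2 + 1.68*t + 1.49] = 1.98*t^2 - 0.08*t + 1.68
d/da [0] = 0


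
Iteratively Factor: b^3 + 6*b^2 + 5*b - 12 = (b - 1)*(b^2 + 7*b + 12) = (b - 1)*(b + 4)*(b + 3)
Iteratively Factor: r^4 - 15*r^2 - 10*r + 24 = (r - 4)*(r^3 + 4*r^2 + r - 6) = (r - 4)*(r + 3)*(r^2 + r - 2) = (r - 4)*(r - 1)*(r + 3)*(r + 2)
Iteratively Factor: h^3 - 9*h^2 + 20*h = (h)*(h^2 - 9*h + 20) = h*(h - 4)*(h - 5)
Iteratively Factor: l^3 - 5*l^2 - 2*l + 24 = (l - 4)*(l^2 - l - 6) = (l - 4)*(l + 2)*(l - 3)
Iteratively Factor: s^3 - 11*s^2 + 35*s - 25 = (s - 5)*(s^2 - 6*s + 5) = (s - 5)^2*(s - 1)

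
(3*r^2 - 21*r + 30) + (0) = 3*r^2 - 21*r + 30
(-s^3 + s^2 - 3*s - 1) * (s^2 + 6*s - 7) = -s^5 - 5*s^4 + 10*s^3 - 26*s^2 + 15*s + 7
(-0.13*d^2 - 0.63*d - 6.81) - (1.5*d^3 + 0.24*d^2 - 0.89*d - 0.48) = -1.5*d^3 - 0.37*d^2 + 0.26*d - 6.33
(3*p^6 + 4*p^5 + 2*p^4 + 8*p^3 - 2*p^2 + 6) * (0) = 0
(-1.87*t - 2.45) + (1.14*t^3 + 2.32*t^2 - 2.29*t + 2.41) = 1.14*t^3 + 2.32*t^2 - 4.16*t - 0.04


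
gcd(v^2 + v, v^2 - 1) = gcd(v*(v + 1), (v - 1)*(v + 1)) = v + 1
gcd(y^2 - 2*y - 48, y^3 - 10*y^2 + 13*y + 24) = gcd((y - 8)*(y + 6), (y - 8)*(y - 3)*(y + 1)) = y - 8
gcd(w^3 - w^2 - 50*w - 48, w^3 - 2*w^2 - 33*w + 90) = w + 6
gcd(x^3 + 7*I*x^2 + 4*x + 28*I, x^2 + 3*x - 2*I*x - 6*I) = x - 2*I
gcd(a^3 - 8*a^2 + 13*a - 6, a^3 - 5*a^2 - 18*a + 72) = a - 6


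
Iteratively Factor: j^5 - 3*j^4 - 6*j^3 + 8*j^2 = (j - 4)*(j^4 + j^3 - 2*j^2) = j*(j - 4)*(j^3 + j^2 - 2*j) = j^2*(j - 4)*(j^2 + j - 2) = j^2*(j - 4)*(j - 1)*(j + 2)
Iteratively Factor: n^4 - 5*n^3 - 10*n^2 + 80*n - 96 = (n + 4)*(n^3 - 9*n^2 + 26*n - 24) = (n - 2)*(n + 4)*(n^2 - 7*n + 12) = (n - 3)*(n - 2)*(n + 4)*(n - 4)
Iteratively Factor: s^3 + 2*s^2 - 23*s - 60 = (s + 4)*(s^2 - 2*s - 15) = (s - 5)*(s + 4)*(s + 3)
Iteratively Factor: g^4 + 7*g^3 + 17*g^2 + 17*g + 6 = (g + 1)*(g^3 + 6*g^2 + 11*g + 6) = (g + 1)^2*(g^2 + 5*g + 6) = (g + 1)^2*(g + 2)*(g + 3)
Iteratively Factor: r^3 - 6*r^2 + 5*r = (r - 5)*(r^2 - r) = r*(r - 5)*(r - 1)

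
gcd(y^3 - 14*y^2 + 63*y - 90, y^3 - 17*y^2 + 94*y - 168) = y - 6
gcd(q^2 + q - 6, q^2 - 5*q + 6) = q - 2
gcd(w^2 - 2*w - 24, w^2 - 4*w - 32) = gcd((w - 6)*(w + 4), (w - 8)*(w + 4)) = w + 4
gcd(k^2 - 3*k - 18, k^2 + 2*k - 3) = k + 3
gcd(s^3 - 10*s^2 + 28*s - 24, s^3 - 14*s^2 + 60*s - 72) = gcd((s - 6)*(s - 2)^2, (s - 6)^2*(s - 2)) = s^2 - 8*s + 12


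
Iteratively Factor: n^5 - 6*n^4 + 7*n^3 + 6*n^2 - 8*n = (n + 1)*(n^4 - 7*n^3 + 14*n^2 - 8*n) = (n - 1)*(n + 1)*(n^3 - 6*n^2 + 8*n) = (n - 2)*(n - 1)*(n + 1)*(n^2 - 4*n) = (n - 4)*(n - 2)*(n - 1)*(n + 1)*(n)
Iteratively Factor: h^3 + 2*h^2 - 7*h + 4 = (h - 1)*(h^2 + 3*h - 4) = (h - 1)^2*(h + 4)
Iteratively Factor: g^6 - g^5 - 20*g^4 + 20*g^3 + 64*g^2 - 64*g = (g)*(g^5 - g^4 - 20*g^3 + 20*g^2 + 64*g - 64) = g*(g - 1)*(g^4 - 20*g^2 + 64) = g*(g - 4)*(g - 1)*(g^3 + 4*g^2 - 4*g - 16) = g*(g - 4)*(g - 1)*(g + 2)*(g^2 + 2*g - 8) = g*(g - 4)*(g - 2)*(g - 1)*(g + 2)*(g + 4)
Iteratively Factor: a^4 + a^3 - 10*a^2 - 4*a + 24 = (a - 2)*(a^3 + 3*a^2 - 4*a - 12) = (a - 2)*(a + 3)*(a^2 - 4) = (a - 2)*(a + 2)*(a + 3)*(a - 2)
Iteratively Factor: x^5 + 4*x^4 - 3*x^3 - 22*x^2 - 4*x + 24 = (x - 2)*(x^4 + 6*x^3 + 9*x^2 - 4*x - 12) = (x - 2)*(x + 2)*(x^3 + 4*x^2 + x - 6) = (x - 2)*(x + 2)^2*(x^2 + 2*x - 3) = (x - 2)*(x - 1)*(x + 2)^2*(x + 3)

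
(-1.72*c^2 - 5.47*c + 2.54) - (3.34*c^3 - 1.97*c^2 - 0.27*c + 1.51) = -3.34*c^3 + 0.25*c^2 - 5.2*c + 1.03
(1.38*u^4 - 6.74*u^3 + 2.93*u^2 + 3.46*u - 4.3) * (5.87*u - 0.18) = 8.1006*u^5 - 39.8122*u^4 + 18.4123*u^3 + 19.7828*u^2 - 25.8638*u + 0.774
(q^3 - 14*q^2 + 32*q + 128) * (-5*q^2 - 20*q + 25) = -5*q^5 + 50*q^4 + 145*q^3 - 1630*q^2 - 1760*q + 3200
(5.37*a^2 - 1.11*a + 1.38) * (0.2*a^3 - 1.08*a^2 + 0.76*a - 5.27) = 1.074*a^5 - 6.0216*a^4 + 5.556*a^3 - 30.6339*a^2 + 6.8985*a - 7.2726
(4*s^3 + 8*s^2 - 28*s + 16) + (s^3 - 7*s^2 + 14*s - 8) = 5*s^3 + s^2 - 14*s + 8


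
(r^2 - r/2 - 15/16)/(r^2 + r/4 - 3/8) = (4*r - 5)/(2*(2*r - 1))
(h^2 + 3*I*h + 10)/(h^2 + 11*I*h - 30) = (h - 2*I)/(h + 6*I)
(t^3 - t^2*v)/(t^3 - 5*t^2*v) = (t - v)/(t - 5*v)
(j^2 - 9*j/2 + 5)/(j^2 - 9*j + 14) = (j - 5/2)/(j - 7)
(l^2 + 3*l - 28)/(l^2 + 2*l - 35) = (l - 4)/(l - 5)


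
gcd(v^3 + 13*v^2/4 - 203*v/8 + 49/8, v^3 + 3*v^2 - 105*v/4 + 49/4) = v^2 + 7*v/2 - 49/2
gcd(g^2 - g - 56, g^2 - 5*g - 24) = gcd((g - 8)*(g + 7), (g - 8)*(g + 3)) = g - 8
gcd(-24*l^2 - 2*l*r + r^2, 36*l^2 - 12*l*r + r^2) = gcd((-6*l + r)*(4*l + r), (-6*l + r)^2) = -6*l + r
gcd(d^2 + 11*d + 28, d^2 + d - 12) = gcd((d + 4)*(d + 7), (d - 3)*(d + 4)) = d + 4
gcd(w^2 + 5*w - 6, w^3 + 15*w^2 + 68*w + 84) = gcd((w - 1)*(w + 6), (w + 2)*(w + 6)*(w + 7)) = w + 6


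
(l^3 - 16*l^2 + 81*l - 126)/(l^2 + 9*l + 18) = (l^3 - 16*l^2 + 81*l - 126)/(l^2 + 9*l + 18)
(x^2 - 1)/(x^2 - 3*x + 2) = (x + 1)/(x - 2)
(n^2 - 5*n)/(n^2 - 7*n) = (n - 5)/(n - 7)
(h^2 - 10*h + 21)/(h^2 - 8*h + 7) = (h - 3)/(h - 1)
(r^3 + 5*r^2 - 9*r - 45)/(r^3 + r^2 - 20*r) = (r^2 - 9)/(r*(r - 4))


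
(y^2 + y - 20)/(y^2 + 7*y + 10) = (y - 4)/(y + 2)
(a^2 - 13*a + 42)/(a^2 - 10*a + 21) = (a - 6)/(a - 3)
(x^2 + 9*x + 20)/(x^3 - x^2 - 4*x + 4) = (x^2 + 9*x + 20)/(x^3 - x^2 - 4*x + 4)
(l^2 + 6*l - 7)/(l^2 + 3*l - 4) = (l + 7)/(l + 4)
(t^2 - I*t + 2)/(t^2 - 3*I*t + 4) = (t - 2*I)/(t - 4*I)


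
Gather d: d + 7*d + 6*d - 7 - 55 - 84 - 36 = 14*d - 182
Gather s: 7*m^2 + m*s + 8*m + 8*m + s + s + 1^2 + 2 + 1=7*m^2 + 16*m + s*(m + 2) + 4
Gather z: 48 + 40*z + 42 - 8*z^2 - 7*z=-8*z^2 + 33*z + 90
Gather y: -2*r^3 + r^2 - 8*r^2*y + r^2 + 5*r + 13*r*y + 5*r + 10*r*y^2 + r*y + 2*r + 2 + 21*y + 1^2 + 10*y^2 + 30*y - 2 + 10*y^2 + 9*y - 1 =-2*r^3 + 2*r^2 + 12*r + y^2*(10*r + 20) + y*(-8*r^2 + 14*r + 60)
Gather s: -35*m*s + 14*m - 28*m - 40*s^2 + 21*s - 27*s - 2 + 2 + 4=-14*m - 40*s^2 + s*(-35*m - 6) + 4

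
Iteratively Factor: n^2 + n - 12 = (n - 3)*(n + 4)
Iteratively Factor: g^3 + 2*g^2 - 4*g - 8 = (g + 2)*(g^2 - 4) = (g - 2)*(g + 2)*(g + 2)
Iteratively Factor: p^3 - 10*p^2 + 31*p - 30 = (p - 2)*(p^2 - 8*p + 15) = (p - 5)*(p - 2)*(p - 3)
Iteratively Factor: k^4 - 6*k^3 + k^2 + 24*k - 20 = (k + 2)*(k^3 - 8*k^2 + 17*k - 10) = (k - 2)*(k + 2)*(k^2 - 6*k + 5) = (k - 2)*(k - 1)*(k + 2)*(k - 5)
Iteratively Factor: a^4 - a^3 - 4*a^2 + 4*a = (a - 2)*(a^3 + a^2 - 2*a) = (a - 2)*(a + 2)*(a^2 - a) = a*(a - 2)*(a + 2)*(a - 1)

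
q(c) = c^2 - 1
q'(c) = 2*c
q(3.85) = 13.82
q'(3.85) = 7.70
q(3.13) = 8.80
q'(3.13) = 6.26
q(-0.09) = -0.99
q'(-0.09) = -0.18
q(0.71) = -0.50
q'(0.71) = 1.42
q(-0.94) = -0.12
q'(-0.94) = -1.88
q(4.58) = 19.98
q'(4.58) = 9.16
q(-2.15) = 3.62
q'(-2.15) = -4.30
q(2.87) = 7.24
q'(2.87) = 5.74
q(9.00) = 80.00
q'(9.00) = 18.00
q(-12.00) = 143.00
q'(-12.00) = -24.00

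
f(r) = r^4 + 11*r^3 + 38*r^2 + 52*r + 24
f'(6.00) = 2560.00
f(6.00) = 5376.00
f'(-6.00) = -80.00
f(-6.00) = 0.00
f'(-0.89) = 7.68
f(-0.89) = 0.69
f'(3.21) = 768.30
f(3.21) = 1052.49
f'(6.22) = 2764.00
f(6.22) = 5961.45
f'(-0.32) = 30.93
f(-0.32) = 10.90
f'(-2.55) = 6.46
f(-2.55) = -1.62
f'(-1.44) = -0.96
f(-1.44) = -0.63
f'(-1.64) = -1.53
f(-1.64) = -0.36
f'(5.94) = 2506.14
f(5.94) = 5224.02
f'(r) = 4*r^3 + 33*r^2 + 76*r + 52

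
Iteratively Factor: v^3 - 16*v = (v - 4)*(v^2 + 4*v) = v*(v - 4)*(v + 4)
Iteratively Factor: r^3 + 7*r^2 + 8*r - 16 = (r + 4)*(r^2 + 3*r - 4) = (r - 1)*(r + 4)*(r + 4)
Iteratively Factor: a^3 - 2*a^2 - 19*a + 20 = (a - 5)*(a^2 + 3*a - 4) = (a - 5)*(a - 1)*(a + 4)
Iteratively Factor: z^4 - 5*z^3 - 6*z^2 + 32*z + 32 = (z - 4)*(z^3 - z^2 - 10*z - 8) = (z - 4)^2*(z^2 + 3*z + 2) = (z - 4)^2*(z + 2)*(z + 1)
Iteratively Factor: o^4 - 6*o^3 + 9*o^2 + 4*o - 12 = (o - 2)*(o^3 - 4*o^2 + o + 6) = (o - 3)*(o - 2)*(o^2 - o - 2) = (o - 3)*(o - 2)^2*(o + 1)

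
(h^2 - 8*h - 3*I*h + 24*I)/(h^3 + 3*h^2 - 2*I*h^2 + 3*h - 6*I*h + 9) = (h - 8)/(h^2 + h*(3 + I) + 3*I)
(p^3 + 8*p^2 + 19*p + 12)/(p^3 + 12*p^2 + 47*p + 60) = (p + 1)/(p + 5)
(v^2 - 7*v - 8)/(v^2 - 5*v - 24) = (v + 1)/(v + 3)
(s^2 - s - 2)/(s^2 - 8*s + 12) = (s + 1)/(s - 6)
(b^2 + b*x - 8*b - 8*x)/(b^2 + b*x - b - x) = (b - 8)/(b - 1)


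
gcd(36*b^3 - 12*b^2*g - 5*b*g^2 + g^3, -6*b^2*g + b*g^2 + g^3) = 6*b^2 - b*g - g^2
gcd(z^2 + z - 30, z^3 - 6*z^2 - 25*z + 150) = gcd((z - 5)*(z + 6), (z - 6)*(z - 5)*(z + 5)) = z - 5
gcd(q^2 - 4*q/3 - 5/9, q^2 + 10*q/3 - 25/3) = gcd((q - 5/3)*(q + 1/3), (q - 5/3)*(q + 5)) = q - 5/3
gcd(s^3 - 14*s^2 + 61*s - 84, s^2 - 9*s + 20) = s - 4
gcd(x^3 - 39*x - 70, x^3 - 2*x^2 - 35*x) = x^2 - 2*x - 35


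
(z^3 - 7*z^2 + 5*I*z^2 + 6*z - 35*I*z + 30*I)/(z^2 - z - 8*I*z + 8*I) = (z^2 + z*(-6 + 5*I) - 30*I)/(z - 8*I)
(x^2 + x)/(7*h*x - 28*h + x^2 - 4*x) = x*(x + 1)/(7*h*x - 28*h + x^2 - 4*x)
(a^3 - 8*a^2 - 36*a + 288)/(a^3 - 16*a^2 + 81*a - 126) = (a^2 - 2*a - 48)/(a^2 - 10*a + 21)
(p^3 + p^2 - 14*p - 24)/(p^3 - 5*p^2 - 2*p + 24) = (p + 3)/(p - 3)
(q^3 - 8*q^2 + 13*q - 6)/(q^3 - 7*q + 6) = (q^2 - 7*q + 6)/(q^2 + q - 6)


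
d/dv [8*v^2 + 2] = 16*v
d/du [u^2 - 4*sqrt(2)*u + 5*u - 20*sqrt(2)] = 2*u - 4*sqrt(2) + 5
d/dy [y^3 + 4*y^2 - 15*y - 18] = 3*y^2 + 8*y - 15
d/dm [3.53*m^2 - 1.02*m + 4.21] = 7.06*m - 1.02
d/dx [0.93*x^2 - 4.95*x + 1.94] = 1.86*x - 4.95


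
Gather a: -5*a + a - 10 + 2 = -4*a - 8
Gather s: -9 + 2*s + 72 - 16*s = 63 - 14*s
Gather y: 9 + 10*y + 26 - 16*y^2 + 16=-16*y^2 + 10*y + 51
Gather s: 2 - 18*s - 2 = -18*s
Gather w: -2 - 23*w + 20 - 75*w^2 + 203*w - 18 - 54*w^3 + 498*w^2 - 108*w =-54*w^3 + 423*w^2 + 72*w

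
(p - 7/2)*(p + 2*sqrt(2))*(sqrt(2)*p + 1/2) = sqrt(2)*p^3 - 7*sqrt(2)*p^2/2 + 9*p^2/2 - 63*p/4 + sqrt(2)*p - 7*sqrt(2)/2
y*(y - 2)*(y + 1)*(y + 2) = y^4 + y^3 - 4*y^2 - 4*y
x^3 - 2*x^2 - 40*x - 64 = (x - 8)*(x + 2)*(x + 4)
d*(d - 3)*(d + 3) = d^3 - 9*d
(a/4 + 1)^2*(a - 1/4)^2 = a^4/16 + 15*a^3/32 + 193*a^2/256 - 15*a/32 + 1/16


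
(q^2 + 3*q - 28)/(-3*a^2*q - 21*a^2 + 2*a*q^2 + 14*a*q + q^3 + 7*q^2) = (q - 4)/(-3*a^2 + 2*a*q + q^2)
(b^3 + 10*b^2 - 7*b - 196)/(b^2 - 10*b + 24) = (b^2 + 14*b + 49)/(b - 6)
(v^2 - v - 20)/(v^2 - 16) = (v - 5)/(v - 4)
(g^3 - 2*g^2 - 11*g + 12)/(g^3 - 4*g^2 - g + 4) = (g + 3)/(g + 1)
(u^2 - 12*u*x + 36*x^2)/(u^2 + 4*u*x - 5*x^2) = (u^2 - 12*u*x + 36*x^2)/(u^2 + 4*u*x - 5*x^2)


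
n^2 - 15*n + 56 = (n - 8)*(n - 7)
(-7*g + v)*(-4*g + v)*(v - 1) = 28*g^2*v - 28*g^2 - 11*g*v^2 + 11*g*v + v^3 - v^2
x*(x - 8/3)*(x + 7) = x^3 + 13*x^2/3 - 56*x/3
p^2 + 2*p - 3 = (p - 1)*(p + 3)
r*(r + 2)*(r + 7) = r^3 + 9*r^2 + 14*r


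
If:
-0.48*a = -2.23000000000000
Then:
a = 4.65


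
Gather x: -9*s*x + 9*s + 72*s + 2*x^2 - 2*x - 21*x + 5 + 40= 81*s + 2*x^2 + x*(-9*s - 23) + 45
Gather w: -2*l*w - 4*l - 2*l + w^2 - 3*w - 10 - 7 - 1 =-6*l + w^2 + w*(-2*l - 3) - 18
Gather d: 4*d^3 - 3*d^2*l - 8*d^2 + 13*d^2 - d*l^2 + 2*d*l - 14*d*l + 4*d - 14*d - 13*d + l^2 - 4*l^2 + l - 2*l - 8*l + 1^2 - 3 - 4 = 4*d^3 + d^2*(5 - 3*l) + d*(-l^2 - 12*l - 23) - 3*l^2 - 9*l - 6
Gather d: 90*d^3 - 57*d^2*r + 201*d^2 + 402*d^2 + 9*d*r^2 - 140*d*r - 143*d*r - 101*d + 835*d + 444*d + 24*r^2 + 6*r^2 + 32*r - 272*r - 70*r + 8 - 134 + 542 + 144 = 90*d^3 + d^2*(603 - 57*r) + d*(9*r^2 - 283*r + 1178) + 30*r^2 - 310*r + 560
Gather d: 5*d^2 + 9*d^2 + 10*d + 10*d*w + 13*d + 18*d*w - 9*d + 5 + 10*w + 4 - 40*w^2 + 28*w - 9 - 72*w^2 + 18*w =14*d^2 + d*(28*w + 14) - 112*w^2 + 56*w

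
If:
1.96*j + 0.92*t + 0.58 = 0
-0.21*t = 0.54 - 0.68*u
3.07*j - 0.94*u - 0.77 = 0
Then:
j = 0.36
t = -1.40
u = 0.36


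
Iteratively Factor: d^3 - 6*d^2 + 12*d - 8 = (d - 2)*(d^2 - 4*d + 4) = (d - 2)^2*(d - 2)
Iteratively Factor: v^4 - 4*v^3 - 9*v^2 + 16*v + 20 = (v + 2)*(v^3 - 6*v^2 + 3*v + 10) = (v - 5)*(v + 2)*(v^2 - v - 2) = (v - 5)*(v - 2)*(v + 2)*(v + 1)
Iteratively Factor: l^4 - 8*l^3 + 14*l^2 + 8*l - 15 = (l - 5)*(l^3 - 3*l^2 - l + 3) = (l - 5)*(l - 1)*(l^2 - 2*l - 3) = (l - 5)*(l - 3)*(l - 1)*(l + 1)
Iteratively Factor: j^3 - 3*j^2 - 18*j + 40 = (j - 5)*(j^2 + 2*j - 8) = (j - 5)*(j + 4)*(j - 2)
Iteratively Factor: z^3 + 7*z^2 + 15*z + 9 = (z + 1)*(z^2 + 6*z + 9) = (z + 1)*(z + 3)*(z + 3)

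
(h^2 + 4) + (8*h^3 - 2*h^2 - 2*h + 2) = 8*h^3 - h^2 - 2*h + 6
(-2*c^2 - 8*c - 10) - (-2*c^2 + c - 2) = -9*c - 8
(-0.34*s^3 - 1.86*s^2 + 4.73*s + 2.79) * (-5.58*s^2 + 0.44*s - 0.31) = 1.8972*s^5 + 10.2292*s^4 - 27.1064*s^3 - 12.9104*s^2 - 0.2387*s - 0.8649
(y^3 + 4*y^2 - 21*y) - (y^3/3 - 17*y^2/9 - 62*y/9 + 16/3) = 2*y^3/3 + 53*y^2/9 - 127*y/9 - 16/3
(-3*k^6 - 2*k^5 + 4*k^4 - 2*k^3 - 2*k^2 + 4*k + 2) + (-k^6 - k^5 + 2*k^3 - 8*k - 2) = -4*k^6 - 3*k^5 + 4*k^4 - 2*k^2 - 4*k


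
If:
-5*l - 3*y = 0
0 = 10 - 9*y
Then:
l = -2/3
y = 10/9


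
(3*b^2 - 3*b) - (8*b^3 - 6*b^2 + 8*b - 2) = -8*b^3 + 9*b^2 - 11*b + 2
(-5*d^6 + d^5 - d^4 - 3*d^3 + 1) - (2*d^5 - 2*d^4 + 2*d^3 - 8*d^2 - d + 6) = -5*d^6 - d^5 + d^4 - 5*d^3 + 8*d^2 + d - 5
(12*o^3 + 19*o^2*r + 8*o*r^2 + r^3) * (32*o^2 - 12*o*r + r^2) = 384*o^5 + 464*o^4*r + 40*o^3*r^2 - 45*o^2*r^3 - 4*o*r^4 + r^5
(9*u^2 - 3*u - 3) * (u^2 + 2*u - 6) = 9*u^4 + 15*u^3 - 63*u^2 + 12*u + 18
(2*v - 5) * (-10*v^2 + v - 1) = -20*v^3 + 52*v^2 - 7*v + 5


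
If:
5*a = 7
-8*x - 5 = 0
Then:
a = 7/5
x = -5/8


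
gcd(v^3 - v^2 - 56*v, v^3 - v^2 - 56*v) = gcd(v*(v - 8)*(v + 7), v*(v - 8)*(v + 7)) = v^3 - v^2 - 56*v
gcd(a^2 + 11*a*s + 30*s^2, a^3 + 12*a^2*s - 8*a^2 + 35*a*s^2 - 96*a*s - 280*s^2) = a + 5*s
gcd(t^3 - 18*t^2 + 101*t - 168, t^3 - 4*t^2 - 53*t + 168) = t^2 - 11*t + 24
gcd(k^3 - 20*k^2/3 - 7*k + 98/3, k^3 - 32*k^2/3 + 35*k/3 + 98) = k^2 - 14*k/3 - 49/3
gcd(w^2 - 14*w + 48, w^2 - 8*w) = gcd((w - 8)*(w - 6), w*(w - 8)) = w - 8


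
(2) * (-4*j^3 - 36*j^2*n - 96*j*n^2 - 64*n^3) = -8*j^3 - 72*j^2*n - 192*j*n^2 - 128*n^3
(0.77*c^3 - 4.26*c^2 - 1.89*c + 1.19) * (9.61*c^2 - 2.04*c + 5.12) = 7.3997*c^5 - 42.5094*c^4 - 5.5301*c^3 - 6.5197*c^2 - 12.1044*c + 6.0928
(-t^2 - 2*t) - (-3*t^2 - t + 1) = 2*t^2 - t - 1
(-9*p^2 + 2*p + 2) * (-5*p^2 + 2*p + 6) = 45*p^4 - 28*p^3 - 60*p^2 + 16*p + 12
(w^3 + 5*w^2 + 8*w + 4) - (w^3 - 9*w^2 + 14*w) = 14*w^2 - 6*w + 4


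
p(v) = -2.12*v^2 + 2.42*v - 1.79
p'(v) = 2.42 - 4.24*v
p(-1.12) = -7.16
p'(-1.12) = 7.17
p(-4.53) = -56.26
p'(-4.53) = 21.63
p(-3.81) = -41.78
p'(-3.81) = 18.57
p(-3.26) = -32.21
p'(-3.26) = 16.24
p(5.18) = -46.14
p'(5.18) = -19.54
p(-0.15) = -2.20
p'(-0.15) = 3.06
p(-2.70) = -23.78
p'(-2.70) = 13.87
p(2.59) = -9.74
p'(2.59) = -8.56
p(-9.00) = -195.29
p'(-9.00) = 40.58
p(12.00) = -278.03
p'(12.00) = -48.46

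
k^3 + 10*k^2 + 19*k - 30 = (k - 1)*(k + 5)*(k + 6)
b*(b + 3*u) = b^2 + 3*b*u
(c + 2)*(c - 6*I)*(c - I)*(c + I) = c^4 + 2*c^3 - 6*I*c^3 + c^2 - 12*I*c^2 + 2*c - 6*I*c - 12*I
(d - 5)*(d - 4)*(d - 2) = d^3 - 11*d^2 + 38*d - 40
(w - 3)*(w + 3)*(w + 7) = w^3 + 7*w^2 - 9*w - 63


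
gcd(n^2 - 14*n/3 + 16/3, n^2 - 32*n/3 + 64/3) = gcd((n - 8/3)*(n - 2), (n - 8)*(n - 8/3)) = n - 8/3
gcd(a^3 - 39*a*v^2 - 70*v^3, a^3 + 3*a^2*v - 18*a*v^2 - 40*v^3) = a^2 + 7*a*v + 10*v^2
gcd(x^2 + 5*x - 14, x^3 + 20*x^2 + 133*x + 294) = x + 7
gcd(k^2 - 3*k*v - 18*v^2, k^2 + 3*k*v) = k + 3*v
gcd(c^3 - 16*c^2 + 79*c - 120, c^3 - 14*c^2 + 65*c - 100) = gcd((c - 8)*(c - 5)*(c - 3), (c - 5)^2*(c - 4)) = c - 5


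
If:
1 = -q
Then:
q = -1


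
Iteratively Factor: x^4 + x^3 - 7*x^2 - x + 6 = (x + 1)*(x^3 - 7*x + 6) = (x - 2)*(x + 1)*(x^2 + 2*x - 3) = (x - 2)*(x + 1)*(x + 3)*(x - 1)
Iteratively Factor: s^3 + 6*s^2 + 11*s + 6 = (s + 2)*(s^2 + 4*s + 3) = (s + 1)*(s + 2)*(s + 3)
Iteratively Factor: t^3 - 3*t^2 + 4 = (t + 1)*(t^2 - 4*t + 4) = (t - 2)*(t + 1)*(t - 2)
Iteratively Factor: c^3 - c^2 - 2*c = (c - 2)*(c^2 + c) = c*(c - 2)*(c + 1)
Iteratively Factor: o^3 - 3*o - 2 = (o - 2)*(o^2 + 2*o + 1) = (o - 2)*(o + 1)*(o + 1)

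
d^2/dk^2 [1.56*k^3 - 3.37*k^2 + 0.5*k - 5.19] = 9.36*k - 6.74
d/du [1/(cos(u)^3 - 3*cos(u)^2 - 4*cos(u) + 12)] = (3*cos(u)^2 - 6*cos(u) - 4)*sin(u)/(cos(u)^3 - 3*cos(u)^2 - 4*cos(u) + 12)^2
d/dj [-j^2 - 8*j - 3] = -2*j - 8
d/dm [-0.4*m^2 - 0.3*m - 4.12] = -0.8*m - 0.3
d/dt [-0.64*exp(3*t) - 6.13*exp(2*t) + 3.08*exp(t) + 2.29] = (-1.92*exp(2*t) - 12.26*exp(t) + 3.08)*exp(t)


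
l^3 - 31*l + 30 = (l - 5)*(l - 1)*(l + 6)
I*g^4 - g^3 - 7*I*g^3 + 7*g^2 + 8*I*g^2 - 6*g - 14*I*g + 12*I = (g - 6)*(g - I)*(g + 2*I)*(I*g - I)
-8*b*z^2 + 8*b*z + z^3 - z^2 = z*(-8*b + z)*(z - 1)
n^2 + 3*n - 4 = (n - 1)*(n + 4)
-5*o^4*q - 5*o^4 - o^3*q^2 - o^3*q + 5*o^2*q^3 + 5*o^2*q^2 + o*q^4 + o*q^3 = (-o + q)*(o + q)*(5*o + q)*(o*q + o)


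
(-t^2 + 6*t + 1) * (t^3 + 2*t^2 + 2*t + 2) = -t^5 + 4*t^4 + 11*t^3 + 12*t^2 + 14*t + 2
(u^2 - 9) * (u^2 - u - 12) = u^4 - u^3 - 21*u^2 + 9*u + 108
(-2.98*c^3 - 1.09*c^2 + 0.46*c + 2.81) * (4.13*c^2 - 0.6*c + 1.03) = -12.3074*c^5 - 2.7137*c^4 - 0.5156*c^3 + 10.2066*c^2 - 1.2122*c + 2.8943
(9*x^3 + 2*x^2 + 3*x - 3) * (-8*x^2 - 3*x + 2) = -72*x^5 - 43*x^4 - 12*x^3 + 19*x^2 + 15*x - 6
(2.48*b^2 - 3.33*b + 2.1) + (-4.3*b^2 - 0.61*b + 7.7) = -1.82*b^2 - 3.94*b + 9.8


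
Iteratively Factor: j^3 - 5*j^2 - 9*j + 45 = (j + 3)*(j^2 - 8*j + 15) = (j - 3)*(j + 3)*(j - 5)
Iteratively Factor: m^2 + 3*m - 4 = (m + 4)*(m - 1)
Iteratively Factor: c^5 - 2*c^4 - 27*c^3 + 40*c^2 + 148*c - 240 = (c + 3)*(c^4 - 5*c^3 - 12*c^2 + 76*c - 80) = (c - 2)*(c + 3)*(c^3 - 3*c^2 - 18*c + 40) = (c - 5)*(c - 2)*(c + 3)*(c^2 + 2*c - 8) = (c - 5)*(c - 2)^2*(c + 3)*(c + 4)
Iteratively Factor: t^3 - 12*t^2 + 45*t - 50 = (t - 2)*(t^2 - 10*t + 25) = (t - 5)*(t - 2)*(t - 5)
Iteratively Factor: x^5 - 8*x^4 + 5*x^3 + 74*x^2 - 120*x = (x - 2)*(x^4 - 6*x^3 - 7*x^2 + 60*x) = x*(x - 2)*(x^3 - 6*x^2 - 7*x + 60) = x*(x - 2)*(x + 3)*(x^2 - 9*x + 20) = x*(x - 4)*(x - 2)*(x + 3)*(x - 5)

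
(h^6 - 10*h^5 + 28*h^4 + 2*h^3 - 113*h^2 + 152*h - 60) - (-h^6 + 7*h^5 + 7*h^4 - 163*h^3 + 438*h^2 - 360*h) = 2*h^6 - 17*h^5 + 21*h^4 + 165*h^3 - 551*h^2 + 512*h - 60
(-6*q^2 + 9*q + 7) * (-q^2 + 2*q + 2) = 6*q^4 - 21*q^3 - q^2 + 32*q + 14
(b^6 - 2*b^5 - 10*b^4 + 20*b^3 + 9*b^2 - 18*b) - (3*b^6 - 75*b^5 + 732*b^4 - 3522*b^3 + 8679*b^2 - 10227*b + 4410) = -2*b^6 + 73*b^5 - 742*b^4 + 3542*b^3 - 8670*b^2 + 10209*b - 4410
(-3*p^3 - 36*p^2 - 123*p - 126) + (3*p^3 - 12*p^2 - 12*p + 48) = -48*p^2 - 135*p - 78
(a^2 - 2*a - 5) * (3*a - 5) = 3*a^3 - 11*a^2 - 5*a + 25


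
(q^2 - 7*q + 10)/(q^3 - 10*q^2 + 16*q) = (q - 5)/(q*(q - 8))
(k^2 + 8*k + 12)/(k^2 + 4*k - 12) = (k + 2)/(k - 2)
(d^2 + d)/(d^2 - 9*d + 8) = d*(d + 1)/(d^2 - 9*d + 8)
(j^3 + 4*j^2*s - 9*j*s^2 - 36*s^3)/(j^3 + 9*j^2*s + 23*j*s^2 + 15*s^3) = (j^2 + j*s - 12*s^2)/(j^2 + 6*j*s + 5*s^2)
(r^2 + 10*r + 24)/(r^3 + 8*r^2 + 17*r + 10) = (r^2 + 10*r + 24)/(r^3 + 8*r^2 + 17*r + 10)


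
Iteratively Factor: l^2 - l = (l - 1)*(l)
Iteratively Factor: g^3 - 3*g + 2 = (g + 2)*(g^2 - 2*g + 1) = (g - 1)*(g + 2)*(g - 1)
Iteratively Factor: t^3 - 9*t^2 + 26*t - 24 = (t - 4)*(t^2 - 5*t + 6) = (t - 4)*(t - 3)*(t - 2)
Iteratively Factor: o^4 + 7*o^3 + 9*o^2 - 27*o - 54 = (o - 2)*(o^3 + 9*o^2 + 27*o + 27) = (o - 2)*(o + 3)*(o^2 + 6*o + 9) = (o - 2)*(o + 3)^2*(o + 3)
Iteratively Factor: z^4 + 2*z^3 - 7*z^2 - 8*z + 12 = (z - 2)*(z^3 + 4*z^2 + z - 6) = (z - 2)*(z + 2)*(z^2 + 2*z - 3) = (z - 2)*(z + 2)*(z + 3)*(z - 1)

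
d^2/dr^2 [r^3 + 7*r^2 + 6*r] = 6*r + 14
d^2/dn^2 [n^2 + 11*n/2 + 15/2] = 2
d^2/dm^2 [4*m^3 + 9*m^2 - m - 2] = 24*m + 18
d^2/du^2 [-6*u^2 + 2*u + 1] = -12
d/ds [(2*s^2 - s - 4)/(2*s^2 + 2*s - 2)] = (3*s^2 + 4*s + 5)/(2*(s^4 + 2*s^3 - s^2 - 2*s + 1))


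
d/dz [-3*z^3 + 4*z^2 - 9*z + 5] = -9*z^2 + 8*z - 9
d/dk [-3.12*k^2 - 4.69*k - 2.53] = -6.24*k - 4.69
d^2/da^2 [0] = 0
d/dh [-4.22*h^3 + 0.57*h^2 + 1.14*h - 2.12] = -12.66*h^2 + 1.14*h + 1.14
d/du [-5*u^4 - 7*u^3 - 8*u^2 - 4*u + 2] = -20*u^3 - 21*u^2 - 16*u - 4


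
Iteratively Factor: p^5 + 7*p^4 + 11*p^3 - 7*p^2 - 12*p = (p + 1)*(p^4 + 6*p^3 + 5*p^2 - 12*p) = (p + 1)*(p + 3)*(p^3 + 3*p^2 - 4*p) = p*(p + 1)*(p + 3)*(p^2 + 3*p - 4) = p*(p - 1)*(p + 1)*(p + 3)*(p + 4)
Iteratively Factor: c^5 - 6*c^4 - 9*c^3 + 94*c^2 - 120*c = (c)*(c^4 - 6*c^3 - 9*c^2 + 94*c - 120) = c*(c - 3)*(c^3 - 3*c^2 - 18*c + 40) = c*(c - 3)*(c + 4)*(c^2 - 7*c + 10) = c*(c - 5)*(c - 3)*(c + 4)*(c - 2)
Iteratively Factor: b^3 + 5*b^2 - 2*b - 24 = (b + 3)*(b^2 + 2*b - 8) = (b + 3)*(b + 4)*(b - 2)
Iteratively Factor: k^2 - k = (k)*(k - 1)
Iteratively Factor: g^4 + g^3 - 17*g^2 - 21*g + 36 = (g + 3)*(g^3 - 2*g^2 - 11*g + 12) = (g + 3)^2*(g^2 - 5*g + 4) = (g - 4)*(g + 3)^2*(g - 1)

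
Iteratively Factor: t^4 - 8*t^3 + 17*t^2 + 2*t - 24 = (t + 1)*(t^3 - 9*t^2 + 26*t - 24) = (t - 4)*(t + 1)*(t^2 - 5*t + 6) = (t - 4)*(t - 3)*(t + 1)*(t - 2)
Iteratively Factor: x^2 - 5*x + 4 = (x - 1)*(x - 4)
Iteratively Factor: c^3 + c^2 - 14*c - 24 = (c - 4)*(c^2 + 5*c + 6) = (c - 4)*(c + 3)*(c + 2)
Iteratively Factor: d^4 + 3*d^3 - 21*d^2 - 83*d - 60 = (d + 1)*(d^3 + 2*d^2 - 23*d - 60) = (d - 5)*(d + 1)*(d^2 + 7*d + 12) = (d - 5)*(d + 1)*(d + 4)*(d + 3)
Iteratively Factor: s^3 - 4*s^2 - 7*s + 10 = (s + 2)*(s^2 - 6*s + 5) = (s - 1)*(s + 2)*(s - 5)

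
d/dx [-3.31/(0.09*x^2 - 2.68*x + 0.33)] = (0.5958*x - 8.8708)/(0.09*x^2 - 2.68*x + 0.33)^2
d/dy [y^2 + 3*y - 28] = 2*y + 3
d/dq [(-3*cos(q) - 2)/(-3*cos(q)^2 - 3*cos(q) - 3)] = (-3*sin(q)^2 + 4*cos(q) + 2)*sin(q)/(3*(cos(q)^2 + cos(q) + 1)^2)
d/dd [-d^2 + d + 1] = 1 - 2*d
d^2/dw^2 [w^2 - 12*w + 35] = 2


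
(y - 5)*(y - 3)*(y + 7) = y^3 - y^2 - 41*y + 105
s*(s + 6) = s^2 + 6*s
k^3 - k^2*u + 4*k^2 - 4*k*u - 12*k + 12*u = (k - 2)*(k + 6)*(k - u)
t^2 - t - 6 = (t - 3)*(t + 2)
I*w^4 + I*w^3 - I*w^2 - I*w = w*(w - 1)*(w + 1)*(I*w + I)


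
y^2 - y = y*(y - 1)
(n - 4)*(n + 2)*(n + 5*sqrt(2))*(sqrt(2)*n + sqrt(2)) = sqrt(2)*n^4 - sqrt(2)*n^3 + 10*n^3 - 10*sqrt(2)*n^2 - 10*n^2 - 100*n - 8*sqrt(2)*n - 80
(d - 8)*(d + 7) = d^2 - d - 56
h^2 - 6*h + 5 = (h - 5)*(h - 1)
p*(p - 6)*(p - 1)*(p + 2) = p^4 - 5*p^3 - 8*p^2 + 12*p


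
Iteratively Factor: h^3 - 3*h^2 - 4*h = (h)*(h^2 - 3*h - 4) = h*(h + 1)*(h - 4)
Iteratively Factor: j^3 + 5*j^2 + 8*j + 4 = (j + 2)*(j^2 + 3*j + 2) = (j + 1)*(j + 2)*(j + 2)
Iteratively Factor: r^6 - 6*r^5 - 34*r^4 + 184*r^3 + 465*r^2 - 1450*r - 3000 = (r - 5)*(r^5 - r^4 - 39*r^3 - 11*r^2 + 410*r + 600) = (r - 5)*(r + 2)*(r^4 - 3*r^3 - 33*r^2 + 55*r + 300) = (r - 5)^2*(r + 2)*(r^3 + 2*r^2 - 23*r - 60) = (r - 5)^3*(r + 2)*(r^2 + 7*r + 12) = (r - 5)^3*(r + 2)*(r + 4)*(r + 3)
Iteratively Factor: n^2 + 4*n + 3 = (n + 1)*(n + 3)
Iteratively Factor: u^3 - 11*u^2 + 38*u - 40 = (u - 2)*(u^2 - 9*u + 20) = (u - 5)*(u - 2)*(u - 4)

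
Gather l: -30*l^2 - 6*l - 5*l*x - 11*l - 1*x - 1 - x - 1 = -30*l^2 + l*(-5*x - 17) - 2*x - 2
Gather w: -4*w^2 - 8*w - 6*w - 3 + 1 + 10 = -4*w^2 - 14*w + 8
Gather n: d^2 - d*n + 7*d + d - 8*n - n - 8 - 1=d^2 + 8*d + n*(-d - 9) - 9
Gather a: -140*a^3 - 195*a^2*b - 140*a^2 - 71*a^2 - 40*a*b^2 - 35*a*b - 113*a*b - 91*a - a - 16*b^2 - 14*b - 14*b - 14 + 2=-140*a^3 + a^2*(-195*b - 211) + a*(-40*b^2 - 148*b - 92) - 16*b^2 - 28*b - 12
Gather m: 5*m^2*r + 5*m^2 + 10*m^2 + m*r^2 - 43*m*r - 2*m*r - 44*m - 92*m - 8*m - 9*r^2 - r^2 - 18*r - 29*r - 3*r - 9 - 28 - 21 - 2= m^2*(5*r + 15) + m*(r^2 - 45*r - 144) - 10*r^2 - 50*r - 60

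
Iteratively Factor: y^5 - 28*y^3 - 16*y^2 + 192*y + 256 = (y - 4)*(y^4 + 4*y^3 - 12*y^2 - 64*y - 64) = (y - 4)*(y + 2)*(y^3 + 2*y^2 - 16*y - 32) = (y - 4)*(y + 2)^2*(y^2 - 16) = (y - 4)*(y + 2)^2*(y + 4)*(y - 4)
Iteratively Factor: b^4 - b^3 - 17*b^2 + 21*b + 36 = (b - 3)*(b^3 + 2*b^2 - 11*b - 12) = (b - 3)^2*(b^2 + 5*b + 4) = (b - 3)^2*(b + 4)*(b + 1)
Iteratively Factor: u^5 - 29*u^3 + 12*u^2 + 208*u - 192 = (u - 4)*(u^4 + 4*u^3 - 13*u^2 - 40*u + 48) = (u - 4)*(u + 4)*(u^3 - 13*u + 12) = (u - 4)*(u - 3)*(u + 4)*(u^2 + 3*u - 4) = (u - 4)*(u - 3)*(u - 1)*(u + 4)*(u + 4)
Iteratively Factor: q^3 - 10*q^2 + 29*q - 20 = (q - 4)*(q^2 - 6*q + 5) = (q - 4)*(q - 1)*(q - 5)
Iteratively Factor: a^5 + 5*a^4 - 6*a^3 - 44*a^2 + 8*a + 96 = (a + 3)*(a^4 + 2*a^3 - 12*a^2 - 8*a + 32) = (a + 3)*(a + 4)*(a^3 - 2*a^2 - 4*a + 8) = (a + 2)*(a + 3)*(a + 4)*(a^2 - 4*a + 4) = (a - 2)*(a + 2)*(a + 3)*(a + 4)*(a - 2)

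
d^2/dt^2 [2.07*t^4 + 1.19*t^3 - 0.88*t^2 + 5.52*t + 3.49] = 24.84*t^2 + 7.14*t - 1.76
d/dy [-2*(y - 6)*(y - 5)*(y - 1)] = -6*y^2 + 48*y - 82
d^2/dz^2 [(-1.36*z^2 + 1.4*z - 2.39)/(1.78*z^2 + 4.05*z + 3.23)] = (-7.105427357601e-15*z^4 + 28.48*z^3 + 1.48024799999999*z^2 - 151.67202*z - 115.927506)/(5.639752*z^6 + 38.49606*z^5 + 118.291146*z^4 + 206.140545*z^3 + 214.651911*z^2 + 126.759735*z + 33.698267)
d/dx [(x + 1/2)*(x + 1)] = 2*x + 3/2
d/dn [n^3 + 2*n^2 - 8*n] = 3*n^2 + 4*n - 8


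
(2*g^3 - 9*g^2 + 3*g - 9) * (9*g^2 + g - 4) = 18*g^5 - 79*g^4 + 10*g^3 - 42*g^2 - 21*g + 36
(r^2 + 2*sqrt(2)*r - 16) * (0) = 0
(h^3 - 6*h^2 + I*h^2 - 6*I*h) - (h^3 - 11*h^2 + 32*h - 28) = 5*h^2 + I*h^2 - 32*h - 6*I*h + 28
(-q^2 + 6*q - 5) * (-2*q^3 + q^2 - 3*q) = 2*q^5 - 13*q^4 + 19*q^3 - 23*q^2 + 15*q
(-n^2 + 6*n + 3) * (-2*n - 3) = 2*n^3 - 9*n^2 - 24*n - 9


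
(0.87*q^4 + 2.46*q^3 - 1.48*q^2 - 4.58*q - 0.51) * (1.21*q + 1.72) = 1.0527*q^5 + 4.473*q^4 + 2.4404*q^3 - 8.0874*q^2 - 8.4947*q - 0.8772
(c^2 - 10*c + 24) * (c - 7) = c^3 - 17*c^2 + 94*c - 168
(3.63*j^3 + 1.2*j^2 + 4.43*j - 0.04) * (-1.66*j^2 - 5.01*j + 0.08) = -6.0258*j^5 - 20.1783*j^4 - 13.0754*j^3 - 22.0319*j^2 + 0.5548*j - 0.0032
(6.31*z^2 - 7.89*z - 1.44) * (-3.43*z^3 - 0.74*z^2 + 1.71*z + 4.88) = -21.6433*z^5 + 22.3933*z^4 + 21.5679*z^3 + 18.3665*z^2 - 40.9656*z - 7.0272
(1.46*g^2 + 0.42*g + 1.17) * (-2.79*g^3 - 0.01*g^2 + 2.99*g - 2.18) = -4.0734*g^5 - 1.1864*g^4 + 1.0969*g^3 - 1.9387*g^2 + 2.5827*g - 2.5506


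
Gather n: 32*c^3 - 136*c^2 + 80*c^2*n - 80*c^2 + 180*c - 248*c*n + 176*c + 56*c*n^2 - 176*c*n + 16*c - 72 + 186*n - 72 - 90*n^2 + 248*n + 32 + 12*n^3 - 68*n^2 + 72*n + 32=32*c^3 - 216*c^2 + 372*c + 12*n^3 + n^2*(56*c - 158) + n*(80*c^2 - 424*c + 506) - 80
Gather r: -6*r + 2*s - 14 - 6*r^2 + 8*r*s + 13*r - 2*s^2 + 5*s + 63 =-6*r^2 + r*(8*s + 7) - 2*s^2 + 7*s + 49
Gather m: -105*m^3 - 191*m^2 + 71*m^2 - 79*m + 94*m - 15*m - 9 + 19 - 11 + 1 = -105*m^3 - 120*m^2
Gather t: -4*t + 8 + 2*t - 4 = 4 - 2*t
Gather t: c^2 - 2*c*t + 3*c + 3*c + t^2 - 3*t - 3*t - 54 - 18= c^2 + 6*c + t^2 + t*(-2*c - 6) - 72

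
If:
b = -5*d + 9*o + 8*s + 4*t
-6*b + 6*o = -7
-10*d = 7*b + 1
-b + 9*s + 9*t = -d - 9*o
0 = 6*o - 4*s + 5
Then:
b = 656/1283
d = -1175/2566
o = -5045/7698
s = 685/2566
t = 1273/2566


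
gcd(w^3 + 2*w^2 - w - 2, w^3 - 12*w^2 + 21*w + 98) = w + 2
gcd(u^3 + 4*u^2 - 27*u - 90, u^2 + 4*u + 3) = u + 3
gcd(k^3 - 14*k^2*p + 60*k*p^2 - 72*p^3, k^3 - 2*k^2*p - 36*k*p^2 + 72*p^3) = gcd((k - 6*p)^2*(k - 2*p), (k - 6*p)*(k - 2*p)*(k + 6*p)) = k^2 - 8*k*p + 12*p^2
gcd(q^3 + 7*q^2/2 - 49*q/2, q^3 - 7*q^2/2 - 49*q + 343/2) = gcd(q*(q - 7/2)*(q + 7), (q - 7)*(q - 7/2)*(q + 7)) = q^2 + 7*q/2 - 49/2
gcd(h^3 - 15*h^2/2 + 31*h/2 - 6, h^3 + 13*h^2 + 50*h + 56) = 1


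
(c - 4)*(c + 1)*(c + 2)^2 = c^4 + c^3 - 12*c^2 - 28*c - 16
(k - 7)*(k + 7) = k^2 - 49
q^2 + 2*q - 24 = (q - 4)*(q + 6)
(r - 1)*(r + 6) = r^2 + 5*r - 6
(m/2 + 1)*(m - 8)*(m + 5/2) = m^3/2 - 7*m^2/4 - 31*m/2 - 20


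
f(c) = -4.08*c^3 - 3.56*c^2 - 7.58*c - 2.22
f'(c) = -12.24*c^2 - 7.12*c - 7.58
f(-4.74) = 388.23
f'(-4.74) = -248.83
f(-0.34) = 0.11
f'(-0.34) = -6.57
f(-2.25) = 43.29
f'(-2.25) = -53.52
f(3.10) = -181.48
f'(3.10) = -147.28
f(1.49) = -34.91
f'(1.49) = -45.36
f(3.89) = -325.74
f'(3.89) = -220.49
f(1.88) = -56.16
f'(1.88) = -64.23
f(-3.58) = 166.49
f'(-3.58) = -138.96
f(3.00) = -167.16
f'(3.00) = -139.10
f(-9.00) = 2751.96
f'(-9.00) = -934.94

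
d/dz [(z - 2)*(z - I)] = 2*z - 2 - I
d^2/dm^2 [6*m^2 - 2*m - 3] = 12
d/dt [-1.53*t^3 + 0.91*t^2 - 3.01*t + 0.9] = -4.59*t^2 + 1.82*t - 3.01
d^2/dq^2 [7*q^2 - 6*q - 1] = 14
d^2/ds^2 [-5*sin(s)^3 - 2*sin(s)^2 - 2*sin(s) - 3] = 45*sin(s)^3 + 8*sin(s)^2 - 28*sin(s) - 4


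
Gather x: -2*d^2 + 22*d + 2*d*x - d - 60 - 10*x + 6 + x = -2*d^2 + 21*d + x*(2*d - 9) - 54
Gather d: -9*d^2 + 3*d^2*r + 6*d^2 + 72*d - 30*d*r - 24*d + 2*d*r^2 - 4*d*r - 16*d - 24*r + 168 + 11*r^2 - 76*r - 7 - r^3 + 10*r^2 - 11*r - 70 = d^2*(3*r - 3) + d*(2*r^2 - 34*r + 32) - r^3 + 21*r^2 - 111*r + 91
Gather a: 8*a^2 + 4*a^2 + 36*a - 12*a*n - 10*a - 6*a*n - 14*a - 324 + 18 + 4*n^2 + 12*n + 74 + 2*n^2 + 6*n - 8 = 12*a^2 + a*(12 - 18*n) + 6*n^2 + 18*n - 240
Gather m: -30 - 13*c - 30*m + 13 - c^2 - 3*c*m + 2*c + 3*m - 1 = -c^2 - 11*c + m*(-3*c - 27) - 18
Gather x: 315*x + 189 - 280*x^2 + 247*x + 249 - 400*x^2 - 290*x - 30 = -680*x^2 + 272*x + 408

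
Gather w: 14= 14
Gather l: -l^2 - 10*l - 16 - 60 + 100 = -l^2 - 10*l + 24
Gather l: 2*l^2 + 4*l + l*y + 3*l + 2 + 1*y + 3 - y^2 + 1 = 2*l^2 + l*(y + 7) - y^2 + y + 6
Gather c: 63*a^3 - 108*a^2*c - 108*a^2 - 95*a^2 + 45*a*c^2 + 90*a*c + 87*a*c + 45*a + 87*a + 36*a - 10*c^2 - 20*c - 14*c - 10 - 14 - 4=63*a^3 - 203*a^2 + 168*a + c^2*(45*a - 10) + c*(-108*a^2 + 177*a - 34) - 28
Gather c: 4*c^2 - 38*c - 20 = 4*c^2 - 38*c - 20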